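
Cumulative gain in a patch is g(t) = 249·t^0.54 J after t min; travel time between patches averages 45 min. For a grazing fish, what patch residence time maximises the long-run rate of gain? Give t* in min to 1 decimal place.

52.8 min

By the marginal value theorem, leave when the instantaneous gain rate g'(t) equals the habitat-wide average g(t)/(T + t).
g'(t) = 0.54·249·t^-0.46. Setting 0.54·249·t^-0.46 = 249·t^0.54/(45+t) gives 0.54(45+t) = t, so 0.46·t = 0.54×45.
t* = 0.54×45/0.46 = 52.83 min.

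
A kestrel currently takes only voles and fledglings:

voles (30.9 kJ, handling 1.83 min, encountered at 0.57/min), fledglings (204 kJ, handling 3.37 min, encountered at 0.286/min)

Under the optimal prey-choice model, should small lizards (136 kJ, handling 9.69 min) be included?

No

Intake rate on the current diet: R = (0.57×30.9 + 0.286×204) / (1 + 0.57×1.83 + 0.286×3.37) = 75.96/3.007 = 25.26 kJ/min.
Profitability of small lizards: 136/9.69 = 14.04 kJ/min.
Since 14.04 < R, time spent handling small lizards is better spent searching.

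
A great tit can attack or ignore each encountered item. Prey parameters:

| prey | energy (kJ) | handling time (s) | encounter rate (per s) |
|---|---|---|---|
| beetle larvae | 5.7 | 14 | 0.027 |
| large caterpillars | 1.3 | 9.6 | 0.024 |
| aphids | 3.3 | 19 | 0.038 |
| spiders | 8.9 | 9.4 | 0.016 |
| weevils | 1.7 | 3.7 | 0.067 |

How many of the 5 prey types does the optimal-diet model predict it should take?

3

Profitabilities (E/h, kJ/s): spiders 0.947, weevils 0.459, beetle larvae 0.407, aphids 0.174, large caterpillars 0.135. Add prey in this order while the next type's profitability exceeds the intake rate on those already taken.
Rate on top 1: 0.1238. weevils: 0.459 > 0.1238 → include.
Rate on top 2: 0.1833. beetle larvae: 0.407 > 0.1833 → include.
Rate on top 3: 0.2309. aphids: 0.174 < 0.2309 → exclude; stop.
Optimal diet: spiders, weevils, beetle larvae — 3 of 5 types.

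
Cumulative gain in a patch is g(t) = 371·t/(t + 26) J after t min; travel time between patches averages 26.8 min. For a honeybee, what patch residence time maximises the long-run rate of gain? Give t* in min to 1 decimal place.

Optimal t* satisfies g'(t*) = g(t*)/(T + t*).
g'(t) = 371·26/(t + 26)². Setting 371·26/(t+26)² = 371t/[(t+26)(26.8+t)] gives 26(26.8+t) = t(t+26), so t² = 26×26.8 = 696.8.
t* = √696.8 = 26.4 min.

26.4 min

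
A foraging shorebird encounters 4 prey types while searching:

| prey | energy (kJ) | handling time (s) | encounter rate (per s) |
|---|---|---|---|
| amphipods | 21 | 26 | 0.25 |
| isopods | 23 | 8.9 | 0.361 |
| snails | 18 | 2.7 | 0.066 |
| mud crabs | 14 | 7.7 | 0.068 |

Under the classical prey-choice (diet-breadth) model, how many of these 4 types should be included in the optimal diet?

E/h in descending order: snails 6.67, isopods 2.58, mud crabs 1.82, amphipods 0.808 kJ/s. The optimal diet is the largest prefix of this list for which every included type satisfies E_i/h_i > R on the types above it.
Rate on top 1: 1.008. isopods: 2.58 > 1.008 → include.
Rate on top 2: 2.161. mud crabs: 1.82 < 2.161 → exclude; stop.
Optimal diet: snails, isopods — 2 of 4 types.

2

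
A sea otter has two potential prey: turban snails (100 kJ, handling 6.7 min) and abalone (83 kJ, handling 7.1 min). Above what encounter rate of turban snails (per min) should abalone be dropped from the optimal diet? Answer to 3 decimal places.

0.539 per min

At the threshold, the rate on turban snails alone equals the profitability of abalone: λ·100/(1 + λ·6.7) = 83/7.1 = 11.69.
Rearranging, λ(100 − 11.69×6.7) = 11.69, so λ = 11.69/21.68 = 0.5393 per min.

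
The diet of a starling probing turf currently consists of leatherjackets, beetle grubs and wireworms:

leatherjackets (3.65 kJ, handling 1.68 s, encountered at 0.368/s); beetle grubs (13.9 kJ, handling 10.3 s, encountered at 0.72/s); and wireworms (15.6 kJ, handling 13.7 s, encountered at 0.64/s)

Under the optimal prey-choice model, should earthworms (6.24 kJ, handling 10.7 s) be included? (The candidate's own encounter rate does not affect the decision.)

No

On leatherjackets, beetle grubs and wireworms alone, R = ΣλE/(1+Σλh) = 21.34/17.8 = 1.198 kJ/s.
earthworms: E/h = 6.24/10.7 = 0.5832 kJ/s.
Since 0.5832 < R, time spent handling earthworms is better spent searching.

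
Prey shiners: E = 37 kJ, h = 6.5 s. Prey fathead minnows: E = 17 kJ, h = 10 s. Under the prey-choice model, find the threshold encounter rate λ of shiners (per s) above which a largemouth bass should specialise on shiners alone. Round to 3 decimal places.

0.066 per s

At the threshold, the rate on shiners alone equals the profitability of fathead minnows: λ·37/(1 + λ·6.5) = 17/10 = 1.7.
Rearranging, λ(37 − 1.7×6.5) = 1.7, so λ = 1.7/25.95 = 0.06551 per s.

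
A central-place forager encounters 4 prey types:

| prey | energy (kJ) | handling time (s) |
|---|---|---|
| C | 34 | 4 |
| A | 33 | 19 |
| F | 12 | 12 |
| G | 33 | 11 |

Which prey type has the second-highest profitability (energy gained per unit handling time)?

In descending order of E/h:
C: 34/4 = 8.5 kJ/s
G: 33/11 = 3 kJ/s
A: 33/19 = 1.74 kJ/s
F: 12/12 = 1 kJ/s

G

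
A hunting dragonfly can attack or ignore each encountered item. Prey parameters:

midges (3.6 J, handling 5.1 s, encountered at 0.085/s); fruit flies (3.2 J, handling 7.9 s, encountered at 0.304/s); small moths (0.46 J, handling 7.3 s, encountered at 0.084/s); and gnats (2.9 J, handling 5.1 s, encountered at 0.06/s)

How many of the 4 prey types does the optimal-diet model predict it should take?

3

Profitabilities (E/h, J/s): midges 0.706, gnats 0.569, fruit flies 0.405, small moths 0.063. Add prey in this order while the next type's profitability exceeds the intake rate on those already taken.
Rate on top 1: 0.2135. gnats: 0.569 > 0.2135 → include.
Rate on top 2: 0.2759. fruit flies: 0.405 > 0.2759 → include.
Rate on top 3: 0.3508. small moths: 0.063 < 0.3508 → exclude; stop.
Optimal diet: midges, gnats, fruit flies — 3 of 4 types.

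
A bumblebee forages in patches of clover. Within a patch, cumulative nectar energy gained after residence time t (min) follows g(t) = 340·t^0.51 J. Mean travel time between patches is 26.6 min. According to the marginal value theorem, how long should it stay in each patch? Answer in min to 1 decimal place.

27.7 min

By the marginal value theorem, leave when the instantaneous gain rate g'(t) equals the habitat-wide average g(t)/(T + t).
g'(t) = 0.51·340·t^-0.49. Setting 0.51·340·t^-0.49 = 340·t^0.51/(26.6+t) gives 0.51(26.6+t) = t, so 0.49·t = 0.51×26.6.
t* = 0.51×26.6/0.49 = 27.69 min.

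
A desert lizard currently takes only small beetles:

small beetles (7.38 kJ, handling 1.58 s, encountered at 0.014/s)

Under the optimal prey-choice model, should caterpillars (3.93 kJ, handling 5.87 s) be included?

Intake rate on the current diet: R = (0.014×7.38) / (1 + 0.014×1.58) = 0.1033/1.022 = 0.1011 kJ/s.
caterpillars: E/h = 3.93/5.87 = 0.6695 kJ/s.
Since 0.6695 > R, including caterpillars increases the long-run rate.

Yes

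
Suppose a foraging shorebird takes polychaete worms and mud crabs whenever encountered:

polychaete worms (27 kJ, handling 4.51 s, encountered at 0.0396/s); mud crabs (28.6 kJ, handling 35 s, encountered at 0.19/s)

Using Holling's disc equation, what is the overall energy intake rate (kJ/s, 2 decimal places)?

R = Σλ_iE_i / (1 + Σλ_ih_i)
Numerator: 0.0396×27 + 0.19×28.6 = 6.503
Denominator: 1 + 0.0396×4.51 + 0.19×35 = 7.829
R = 6.503/7.829 = 0.8307 kJ/s

0.83 kJ/s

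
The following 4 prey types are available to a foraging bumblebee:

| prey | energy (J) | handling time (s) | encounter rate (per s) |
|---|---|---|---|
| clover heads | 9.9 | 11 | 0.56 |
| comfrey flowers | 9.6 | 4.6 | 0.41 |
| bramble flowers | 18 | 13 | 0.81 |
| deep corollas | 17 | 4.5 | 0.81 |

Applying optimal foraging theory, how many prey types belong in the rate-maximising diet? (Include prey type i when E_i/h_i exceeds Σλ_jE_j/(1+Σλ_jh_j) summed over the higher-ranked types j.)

E/h in descending order: deep corollas 3.78, comfrey flowers 2.09, bramble flowers 1.38, clover heads 0.9 J/s. The optimal diet is the largest prefix of this list for which every included type satisfies E_i/h_i > R on the types above it.
Rate on top 1: 2.964. comfrey flowers: 2.09 < 2.964 → exclude; stop.
Optimal diet: deep corollas — 1 of 4 types.

1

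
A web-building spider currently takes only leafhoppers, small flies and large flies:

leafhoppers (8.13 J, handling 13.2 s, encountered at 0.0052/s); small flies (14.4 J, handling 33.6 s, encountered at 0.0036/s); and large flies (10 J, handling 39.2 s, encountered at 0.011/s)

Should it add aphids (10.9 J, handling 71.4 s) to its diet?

Yes

Intake rate on the current diet: R = (0.0052×8.13 + 0.0036×14.4 + 0.011×10) / (1 + 0.0052×13.2 + 0.0036×33.6 + 0.011×39.2) = 0.2041/1.621 = 0.1259 J/s.
aphids: E/h = 10.9/71.4 = 0.1527 J/s.
Since 0.1527 > R, including aphids increases the long-run rate.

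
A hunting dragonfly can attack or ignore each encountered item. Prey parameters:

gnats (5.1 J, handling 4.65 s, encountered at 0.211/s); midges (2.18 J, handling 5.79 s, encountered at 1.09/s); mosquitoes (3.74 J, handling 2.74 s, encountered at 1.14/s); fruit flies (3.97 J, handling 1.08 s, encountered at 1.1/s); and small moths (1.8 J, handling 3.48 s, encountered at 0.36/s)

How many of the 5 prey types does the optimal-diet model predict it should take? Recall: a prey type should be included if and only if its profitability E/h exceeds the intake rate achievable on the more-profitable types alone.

Profitabilities (E/h, J/s): fruit flies 3.68, mosquitoes 1.36, gnats 1.1, small moths 0.517, midges 0.377. Add prey in this order while the next type's profitability exceeds the intake rate on those already taken.
Rate on top 1: 1.996. mosquitoes: 1.36 < 1.996 → exclude; stop.
Optimal diet: fruit flies — 1 of 5 types.

1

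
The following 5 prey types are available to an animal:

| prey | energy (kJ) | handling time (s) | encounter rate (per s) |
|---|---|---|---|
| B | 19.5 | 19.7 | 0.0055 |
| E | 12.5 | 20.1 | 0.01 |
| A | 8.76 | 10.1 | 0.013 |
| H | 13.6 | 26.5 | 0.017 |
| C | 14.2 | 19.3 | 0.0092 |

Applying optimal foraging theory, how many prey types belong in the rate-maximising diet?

5

Profitabilities (E/h, kJ/s): B 0.99, A 0.867, C 0.736, E 0.622, H 0.513. Add prey in this order while the next type's profitability exceeds the intake rate on those already taken.
Rate on top 1: 0.09677. A: 0.867 > 0.09677 → include.
Rate on top 2: 0.1784. C: 0.736 > 0.1784 → include.
Rate on top 3: 0.2482. E: 0.622 > 0.2482 → include.
Rate on top 4: 0.2946. H: 0.513 > 0.2946 → include.
Optimal diet: B, A, C, E, H — 5 of 5 types.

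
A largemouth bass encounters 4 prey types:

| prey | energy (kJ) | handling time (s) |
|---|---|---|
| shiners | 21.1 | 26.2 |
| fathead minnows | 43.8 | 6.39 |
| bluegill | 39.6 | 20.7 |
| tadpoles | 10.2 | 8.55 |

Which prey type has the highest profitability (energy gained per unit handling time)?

In descending order of E/h:
fathead minnows: 43.8/6.39 = 6.85 kJ/s
bluegill: 39.6/20.7 = 1.91 kJ/s
tadpoles: 10.2/8.55 = 1.19 kJ/s
shiners: 21.1/26.2 = 0.805 kJ/s

fathead minnows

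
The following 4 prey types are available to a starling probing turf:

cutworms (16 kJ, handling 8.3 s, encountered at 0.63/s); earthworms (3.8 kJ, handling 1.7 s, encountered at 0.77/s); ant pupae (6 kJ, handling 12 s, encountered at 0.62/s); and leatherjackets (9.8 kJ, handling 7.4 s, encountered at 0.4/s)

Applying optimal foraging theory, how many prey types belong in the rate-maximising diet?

E/h in descending order: earthworms 2.24, cutworms 1.93, leatherjackets 1.32, ant pupae 0.5 kJ/s. The optimal diet is the largest prefix of this list for which every included type satisfies E_i/h_i > R on the types above it.
Rate on top 1: 1.267. cutworms: 1.93 > 1.267 → include.
Rate on top 2: 1.725. leatherjackets: 1.32 < 1.725 → exclude; stop.
Optimal diet: earthworms, cutworms — 2 of 4 types.

2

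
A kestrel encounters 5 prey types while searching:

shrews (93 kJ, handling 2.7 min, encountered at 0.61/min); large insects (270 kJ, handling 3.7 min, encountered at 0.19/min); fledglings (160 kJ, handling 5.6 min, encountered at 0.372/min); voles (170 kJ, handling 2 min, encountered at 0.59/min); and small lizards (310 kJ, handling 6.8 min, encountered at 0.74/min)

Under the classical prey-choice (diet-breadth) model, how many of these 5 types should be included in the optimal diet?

2

E/h in descending order: voles 85, large insects 73, small lizards 45.6, shrews 34.4, fledglings 28.6 kJ/min. The optimal diet is the largest prefix of this list for which every included type satisfies E_i/h_i > R on the types above it.
Rate on top 1: 46.01. large insects: 73 > 46.01 → include.
Rate on top 2: 52.58. small lizards: 45.6 < 52.58 → exclude; stop.
Optimal diet: voles, large insects — 2 of 5 types.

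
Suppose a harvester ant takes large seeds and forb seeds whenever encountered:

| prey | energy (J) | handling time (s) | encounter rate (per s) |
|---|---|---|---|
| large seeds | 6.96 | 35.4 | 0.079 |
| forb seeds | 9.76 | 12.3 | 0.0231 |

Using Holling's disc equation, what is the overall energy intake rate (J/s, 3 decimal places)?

0.190 J/s

R = (0.079×6.96 + 0.0231×9.76) / (1 + 0.079×35.4 + 0.0231×12.3) = 0.7753/4.081 = 0.19 J/s.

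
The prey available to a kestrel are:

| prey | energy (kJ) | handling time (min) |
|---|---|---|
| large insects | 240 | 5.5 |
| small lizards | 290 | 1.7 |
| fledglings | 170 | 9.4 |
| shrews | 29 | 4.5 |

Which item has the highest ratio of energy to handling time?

small lizards

Profitability E/h (kJ/min): large insects = 240/5.5 = 43.6, small lizards = 290/1.7 = 171, fledglings = 170/9.4 = 18.1, shrews = 29/4.5 = 6.44.
Ranked: small lizards > large insects > fledglings > shrews.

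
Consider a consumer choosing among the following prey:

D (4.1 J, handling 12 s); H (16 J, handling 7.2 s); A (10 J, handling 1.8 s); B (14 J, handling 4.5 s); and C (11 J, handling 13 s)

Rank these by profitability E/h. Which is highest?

A

In descending order of E/h:
A: 10/1.8 = 5.56 J/s
B: 14/4.5 = 3.11 J/s
H: 16/7.2 = 2.22 J/s
C: 11/13 = 0.846 J/s
D: 4.1/12 = 0.342 J/s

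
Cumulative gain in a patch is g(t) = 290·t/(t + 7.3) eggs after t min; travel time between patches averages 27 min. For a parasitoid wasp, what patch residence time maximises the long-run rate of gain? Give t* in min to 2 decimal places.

14.04 min

By the marginal value theorem, leave when the instantaneous gain rate g'(t) equals the habitat-wide average g(t)/(T + t).
g'(t) = 290·7.3/(t + 7.3)². Setting 290·7.3/(t+7.3)² = 290t/[(t+7.3)(27+t)] gives 7.3(27+t) = t(t+7.3), so t² = 7.3×27 = 197.1.
t* = √197.1 = 14.04 min.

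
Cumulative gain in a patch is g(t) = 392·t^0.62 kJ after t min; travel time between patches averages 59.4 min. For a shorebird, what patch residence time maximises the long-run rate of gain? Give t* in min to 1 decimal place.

Maximise g(t)/(T+t): set derivative to zero → g'(t)(T+t) = g(t).
g'(t) = 0.62·392·t^-0.38. Setting 0.62·392·t^-0.38 = 392·t^0.62/(59.4+t) gives 0.62(59.4+t) = t, so 0.38·t = 0.62×59.4.
t* = 0.62×59.4/0.38 = 96.92 min.

96.9 min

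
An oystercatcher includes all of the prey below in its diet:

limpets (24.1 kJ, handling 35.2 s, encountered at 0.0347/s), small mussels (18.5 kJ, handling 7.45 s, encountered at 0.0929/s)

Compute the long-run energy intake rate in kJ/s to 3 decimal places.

0.877 kJ/s

R = Σλ_iE_i / (1 + Σλ_ih_i)
Numerator: 0.0347×24.1 + 0.0929×18.5 = 2.555
Denominator: 1 + 0.0347×35.2 + 0.0929×7.45 = 2.914
R = 2.555/2.914 = 0.8769 kJ/s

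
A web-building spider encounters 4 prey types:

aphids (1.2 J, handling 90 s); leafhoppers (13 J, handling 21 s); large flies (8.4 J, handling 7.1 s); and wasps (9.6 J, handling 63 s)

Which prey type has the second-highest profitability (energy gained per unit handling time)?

In descending order of E/h:
large flies: 8.4/7.1 = 1.18 J/s
leafhoppers: 13/21 = 0.619 J/s
wasps: 9.6/63 = 0.152 J/s
aphids: 1.2/90 = 0.0133 J/s

leafhoppers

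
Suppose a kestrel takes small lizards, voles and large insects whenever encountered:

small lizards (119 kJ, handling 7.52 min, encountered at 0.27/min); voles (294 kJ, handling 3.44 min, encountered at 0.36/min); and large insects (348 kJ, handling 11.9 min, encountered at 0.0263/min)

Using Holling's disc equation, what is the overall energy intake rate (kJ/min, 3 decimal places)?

Energy encountered per unit search time: 0.27×119 + 0.36×294 + 0.0263×348 = 147.1 kJ/min.
Handling time per unit search time: 0.27×7.52 + 0.36×3.44 + 0.0263×11.9 = 3.582.
Rate = 147.1/(1 + 3.582) = 32.11 kJ/min.

32.110 kJ/min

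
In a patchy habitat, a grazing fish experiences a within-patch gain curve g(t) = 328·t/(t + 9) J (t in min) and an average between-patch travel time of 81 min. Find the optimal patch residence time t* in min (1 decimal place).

27.0 min

Optimal t* satisfies g'(t*) = g(t*)/(T + t*).
g'(t) = 328·9/(t + 9)². Setting 328·9/(t+9)² = 328t/[(t+9)(81+t)] gives 9(81+t) = t(t+9), so t² = 9×81 = 729.
t* = √729 = 27 min.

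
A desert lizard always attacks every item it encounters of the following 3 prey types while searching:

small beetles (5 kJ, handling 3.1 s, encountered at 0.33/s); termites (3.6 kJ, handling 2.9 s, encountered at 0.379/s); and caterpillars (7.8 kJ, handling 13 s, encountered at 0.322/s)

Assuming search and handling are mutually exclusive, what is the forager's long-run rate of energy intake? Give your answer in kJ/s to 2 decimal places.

R = Σλ_iE_i / (1 + Σλ_ih_i)
Numerator: 0.33×5 + 0.379×3.6 + 0.322×7.8 = 5.526
Denominator: 1 + 0.33×3.1 + 0.379×2.9 + 0.322×13 = 7.308
R = 5.526/7.308 = 0.7561 kJ/s

0.76 kJ/s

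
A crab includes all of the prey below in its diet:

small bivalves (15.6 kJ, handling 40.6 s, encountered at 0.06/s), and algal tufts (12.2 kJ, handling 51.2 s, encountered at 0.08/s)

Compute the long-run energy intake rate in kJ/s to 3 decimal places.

Energy encountered per unit search time: 0.06×15.6 + 0.08×12.2 = 1.912 kJ/s.
Handling time per unit search time: 0.06×40.6 + 0.08×51.2 = 6.532.
Rate = 1.912/(1 + 6.532) = 0.2539 kJ/s.

0.254 kJ/s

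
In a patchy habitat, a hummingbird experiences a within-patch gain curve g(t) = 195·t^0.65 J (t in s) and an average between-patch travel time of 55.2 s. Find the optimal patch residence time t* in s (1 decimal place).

102.5 s

Maximise g(t)/(T+t): set derivative to zero → g'(t)(T+t) = g(t).
g'(t) = 0.65·195·t^-0.35. Setting 0.65·195·t^-0.35 = 195·t^0.65/(55.2+t) gives 0.65(55.2+t) = t, so 0.35·t = 0.65×55.2.
t* = 0.65×55.2/0.35 = 102.5 s.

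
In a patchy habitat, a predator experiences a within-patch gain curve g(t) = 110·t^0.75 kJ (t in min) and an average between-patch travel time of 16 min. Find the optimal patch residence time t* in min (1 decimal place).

By the marginal value theorem, leave when the instantaneous gain rate g'(t) equals the habitat-wide average g(t)/(T + t).
g'(t) = 0.75·110·t^-0.25. Setting 0.75·110·t^-0.25 = 110·t^0.75/(16+t) gives 0.75(16+t) = t, so 0.25·t = 0.75×16.
t* = 0.75×16/0.25 = 48 min.

48.0 min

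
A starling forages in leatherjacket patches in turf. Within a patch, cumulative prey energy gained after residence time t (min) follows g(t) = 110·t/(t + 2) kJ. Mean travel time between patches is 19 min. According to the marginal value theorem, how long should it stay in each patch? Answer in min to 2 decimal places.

Maximise g(t)/(T+t): set derivative to zero → g'(t)(T+t) = g(t).
g'(t) = 110·2/(t + 2)². Setting 110·2/(t+2)² = 110t/[(t+2)(19+t)] gives 2(19+t) = t(t+2), so t² = 2×19 = 38.
t* = √38 = 6.164 min.

6.16 min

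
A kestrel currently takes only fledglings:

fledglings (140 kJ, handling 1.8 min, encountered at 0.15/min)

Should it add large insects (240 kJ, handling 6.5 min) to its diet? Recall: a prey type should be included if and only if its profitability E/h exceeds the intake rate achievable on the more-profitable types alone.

Yes

On fledglings alone, R = ΣλE/(1+Σλh) = 21/1.27 = 16.54 kJ/min.
large insects: E/h = 240/6.5 = 36.92 kJ/min.
36.92 > 16.54, so adding large insects raises the average — include it.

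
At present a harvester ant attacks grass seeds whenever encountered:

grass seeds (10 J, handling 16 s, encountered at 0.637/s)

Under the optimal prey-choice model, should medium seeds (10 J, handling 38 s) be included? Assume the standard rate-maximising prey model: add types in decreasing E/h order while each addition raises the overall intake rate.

No

Intake rate on the current diet: R = (0.637×10) / (1 + 0.637×16) = 6.37/11.19 = 0.5692 J/s.
medium seeds: E/h = 10/38 = 0.2632 J/s.
0.2632 < 0.5692, so adding medium seeds would lower the average — exclude it.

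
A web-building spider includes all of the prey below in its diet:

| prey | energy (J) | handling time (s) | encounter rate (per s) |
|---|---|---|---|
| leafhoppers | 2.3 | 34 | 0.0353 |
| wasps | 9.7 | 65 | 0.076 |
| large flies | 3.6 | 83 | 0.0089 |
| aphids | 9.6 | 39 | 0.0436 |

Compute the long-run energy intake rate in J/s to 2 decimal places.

0.13 J/s

Energy encountered per unit search time: 0.0353×2.3 + 0.076×9.7 + 0.0089×3.6 + 0.0436×9.6 = 1.269 J/s.
Handling time per unit search time: 0.0353×34 + 0.076×65 + 0.0089×83 + 0.0436×39 = 8.579.
Rate = 1.269/(1 + 8.579) = 0.1325 J/s.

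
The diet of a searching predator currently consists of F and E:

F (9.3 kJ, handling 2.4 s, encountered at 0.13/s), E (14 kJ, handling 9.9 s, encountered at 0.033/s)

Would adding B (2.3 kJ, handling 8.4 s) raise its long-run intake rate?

Current rate: (0.13×9.3 + 0.033×14)/(1 + 0.13×2.4 + 0.033×9.9) = 1.02 kJ/s.
Profitability of B: 2.3/8.4 = 0.2738 kJ/s.
0.2738 < 1.02, so adding B would lower the average — exclude it.

No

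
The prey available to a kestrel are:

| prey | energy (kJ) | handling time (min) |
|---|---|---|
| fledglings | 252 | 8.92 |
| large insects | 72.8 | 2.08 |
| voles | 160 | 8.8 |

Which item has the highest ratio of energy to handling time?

large insects

In descending order of E/h:
large insects: 72.8/2.08 = 35 kJ/min
fledglings: 252/8.92 = 28.3 kJ/min
voles: 160/8.8 = 18.2 kJ/min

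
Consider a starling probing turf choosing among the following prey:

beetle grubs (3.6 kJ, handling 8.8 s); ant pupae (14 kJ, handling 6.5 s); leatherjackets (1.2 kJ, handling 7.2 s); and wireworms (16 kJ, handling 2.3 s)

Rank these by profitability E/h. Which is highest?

wireworms

Profitability E/h (kJ/s): beetle grubs = 3.6/8.8 = 0.409, ant pupae = 14/6.5 = 2.15, leatherjackets = 1.2/7.2 = 0.167, wireworms = 16/2.3 = 6.96.
Ranked: wireworms > ant pupae > beetle grubs > leatherjackets.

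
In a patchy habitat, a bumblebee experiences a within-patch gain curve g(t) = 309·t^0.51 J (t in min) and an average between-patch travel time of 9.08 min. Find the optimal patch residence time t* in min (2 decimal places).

By the marginal value theorem, leave when the instantaneous gain rate g'(t) equals the habitat-wide average g(t)/(T + t).
g'(t) = 0.51·309·t^-0.49. Setting 0.51·309·t^-0.49 = 309·t^0.51/(9.08+t) gives 0.51(9.08+t) = t, so 0.49·t = 0.51×9.08.
t* = 0.51×9.08/0.49 = 9.451 min.

9.45 min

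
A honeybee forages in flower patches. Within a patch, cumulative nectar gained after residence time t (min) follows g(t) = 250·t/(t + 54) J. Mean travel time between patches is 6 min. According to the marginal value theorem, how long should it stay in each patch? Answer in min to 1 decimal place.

Optimal t* satisfies g'(t*) = g(t*)/(T + t*).
g'(t) = 250·54/(t + 54)². Setting 250·54/(t+54)² = 250t/[(t+54)(6+t)] gives 54(6+t) = t(t+54), so t² = 54×6 = 324.
t* = √324 = 18 min.

18.0 min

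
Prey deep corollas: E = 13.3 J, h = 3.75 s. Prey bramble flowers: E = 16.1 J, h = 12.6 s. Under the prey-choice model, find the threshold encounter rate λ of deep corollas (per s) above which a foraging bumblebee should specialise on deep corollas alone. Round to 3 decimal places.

0.150 per s

The zero-one rule: include bramble flowers iff E₂/h₂ > λE₁/(1+λh₁). Equality gives the switch point.
λE₁h₂ = E₂ + λE₂h₁ ⇒ λ = E₂/(E₁h₂ − E₂h₁) = 16.1/(167.6 − 60.38) = 0.1502 per s.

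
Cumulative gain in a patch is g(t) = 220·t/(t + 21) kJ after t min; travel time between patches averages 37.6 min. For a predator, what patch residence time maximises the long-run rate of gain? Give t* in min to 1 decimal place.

28.1 min

Optimal t* satisfies g'(t*) = g(t*)/(T + t*).
g'(t) = 220·21/(t + 21)². Setting 220·21/(t+21)² = 220t/[(t+21)(37.6+t)] gives 21(37.6+t) = t(t+21), so t² = 21×37.6 = 789.6.
t* = √789.6 = 28.1 min.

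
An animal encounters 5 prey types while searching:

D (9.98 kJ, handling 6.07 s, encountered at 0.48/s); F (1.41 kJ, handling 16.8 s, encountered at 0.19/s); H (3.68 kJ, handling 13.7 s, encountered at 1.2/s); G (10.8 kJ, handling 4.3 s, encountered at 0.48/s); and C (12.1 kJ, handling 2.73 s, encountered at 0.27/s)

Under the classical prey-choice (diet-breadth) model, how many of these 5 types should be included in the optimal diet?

2

Profitabilities (E/h, kJ/s): C 4.43, G 2.51, D 1.64, H 0.269, F 0.0839. Add prey in this order while the next type's profitability exceeds the intake rate on those already taken.
Rate on top 1: 1.881. G: 2.51 > 1.881 → include.
Rate on top 2: 2.223. D: 1.64 < 2.223 → exclude; stop.
Optimal diet: C, G — 2 of 5 types.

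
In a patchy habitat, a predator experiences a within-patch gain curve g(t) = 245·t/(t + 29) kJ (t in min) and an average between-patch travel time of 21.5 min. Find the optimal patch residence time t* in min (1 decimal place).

By the marginal value theorem, leave when the instantaneous gain rate g'(t) equals the habitat-wide average g(t)/(T + t).
g'(t) = 245·29/(t + 29)². Setting 245·29/(t+29)² = 245t/[(t+29)(21.5+t)] gives 29(21.5+t) = t(t+29), so t² = 29×21.5 = 623.5.
t* = √623.5 = 24.97 min.

25.0 min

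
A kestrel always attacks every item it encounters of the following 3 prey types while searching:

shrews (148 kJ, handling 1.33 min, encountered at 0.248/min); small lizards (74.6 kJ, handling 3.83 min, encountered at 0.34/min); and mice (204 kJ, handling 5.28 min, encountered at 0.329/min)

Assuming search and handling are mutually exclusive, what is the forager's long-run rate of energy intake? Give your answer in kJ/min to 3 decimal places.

29.567 kJ/min

R = (0.248×148 + 0.34×74.6 + 0.329×204) / (1 + 0.248×1.33 + 0.34×3.83 + 0.329×5.28) = 129.2/4.369 = 29.57 kJ/min.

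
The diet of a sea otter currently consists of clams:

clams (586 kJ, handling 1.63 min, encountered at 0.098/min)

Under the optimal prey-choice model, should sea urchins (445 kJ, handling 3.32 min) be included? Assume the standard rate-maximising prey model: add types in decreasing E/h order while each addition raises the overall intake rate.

Current rate: (0.098×586)/(1 + 0.098×1.63) = 49.52 kJ/min.
sea urchins: E/h = 445/3.32 = 134 kJ/min.
Since 134 > R, including sea urchins increases the long-run rate.

Yes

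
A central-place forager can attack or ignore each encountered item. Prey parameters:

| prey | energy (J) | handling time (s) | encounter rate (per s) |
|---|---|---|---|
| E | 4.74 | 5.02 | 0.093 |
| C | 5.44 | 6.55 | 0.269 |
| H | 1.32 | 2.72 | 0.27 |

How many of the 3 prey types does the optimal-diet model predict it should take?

E/h in descending order: E 0.944, C 0.831, H 0.485 J/s. The optimal diet is the largest prefix of this list for which every included type satisfies E_i/h_i > R on the types above it.
Rate on top 1: 0.3005. C: 0.831 > 0.3005 → include.
Rate on top 2: 0.5897. H: 0.485 < 0.5897 → exclude; stop.
Optimal diet: E, C — 2 of 3 types.

2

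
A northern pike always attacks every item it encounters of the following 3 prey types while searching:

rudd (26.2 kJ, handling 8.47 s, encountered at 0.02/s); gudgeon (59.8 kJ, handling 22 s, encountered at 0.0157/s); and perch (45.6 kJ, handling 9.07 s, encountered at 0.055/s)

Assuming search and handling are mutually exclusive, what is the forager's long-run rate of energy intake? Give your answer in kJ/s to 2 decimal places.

Energy encountered per unit search time: 0.02×26.2 + 0.0157×59.8 + 0.055×45.6 = 3.971 kJ/s.
Handling time per unit search time: 0.02×8.47 + 0.0157×22 + 0.055×9.07 = 1.014.
Rate = 3.971/(1 + 1.014) = 1.972 kJ/s.

1.97 kJ/s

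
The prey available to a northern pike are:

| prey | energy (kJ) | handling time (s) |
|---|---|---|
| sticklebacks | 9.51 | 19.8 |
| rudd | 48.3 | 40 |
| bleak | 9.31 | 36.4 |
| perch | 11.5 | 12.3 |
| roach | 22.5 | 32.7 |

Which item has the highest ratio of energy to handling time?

rudd

Profitability E/h (kJ/s): sticklebacks = 9.51/19.8 = 0.48, rudd = 48.3/40 = 1.21, bleak = 9.31/36.4 = 0.256, perch = 11.5/12.3 = 0.935, roach = 22.5/32.7 = 0.688.
Ranked: rudd > perch > roach > sticklebacks > bleak.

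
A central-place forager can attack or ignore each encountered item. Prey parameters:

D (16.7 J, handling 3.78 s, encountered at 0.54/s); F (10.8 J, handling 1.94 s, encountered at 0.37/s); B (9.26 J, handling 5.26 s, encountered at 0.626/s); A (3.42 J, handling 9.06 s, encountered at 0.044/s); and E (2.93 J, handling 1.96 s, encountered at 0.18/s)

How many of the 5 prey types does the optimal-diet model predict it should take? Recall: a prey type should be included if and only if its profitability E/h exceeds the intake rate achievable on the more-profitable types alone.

2

E/h in descending order: F 5.57, D 4.42, B 1.76, E 1.49, A 0.377 J/s. The optimal diet is the largest prefix of this list for which every included type satisfies E_i/h_i > R on the types above it.
Rate on top 1: 2.326. D: 4.42 > 2.326 → include.
Rate on top 2: 3.462. B: 1.76 < 3.462 → exclude; stop.
Optimal diet: F, D — 2 of 5 types.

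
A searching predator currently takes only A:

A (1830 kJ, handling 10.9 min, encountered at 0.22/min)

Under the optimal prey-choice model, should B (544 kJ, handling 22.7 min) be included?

No

Intake rate on the current diet: R = (0.22×1830) / (1 + 0.22×10.9) = 402.6/3.398 = 118.5 kJ/min.
B: E/h = 544/22.7 = 23.96 kJ/min.
23.96 < 118.5, so adding B would lower the average — exclude it.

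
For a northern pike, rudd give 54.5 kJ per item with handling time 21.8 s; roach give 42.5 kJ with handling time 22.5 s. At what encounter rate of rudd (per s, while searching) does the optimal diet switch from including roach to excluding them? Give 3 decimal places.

0.142 per s

The zero-one rule: include roach iff E₂/h₂ > λE₁/(1+λh₁). Equality gives the switch point.
λE₁h₂ = E₂ + λE₂h₁ ⇒ λ = E₂/(E₁h₂ − E₂h₁) = 42.5/(1226 − 926.5) = 0.1418 per s.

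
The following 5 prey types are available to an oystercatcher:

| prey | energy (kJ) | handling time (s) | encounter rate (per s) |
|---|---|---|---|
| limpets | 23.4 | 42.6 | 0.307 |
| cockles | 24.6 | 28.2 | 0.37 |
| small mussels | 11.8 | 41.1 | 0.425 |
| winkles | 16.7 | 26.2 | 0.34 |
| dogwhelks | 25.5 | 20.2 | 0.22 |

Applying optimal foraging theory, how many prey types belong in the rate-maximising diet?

E/h in descending order: dogwhelks 1.26, cockles 0.872, winkles 0.637, limpets 0.549, small mussels 0.287 kJ/s. The optimal diet is the largest prefix of this list for which every included type satisfies E_i/h_i > R on the types above it.
Rate on top 1: 1.03. cockles: 0.872 < 1.03 → exclude; stop.
Optimal diet: dogwhelks — 1 of 5 types.

1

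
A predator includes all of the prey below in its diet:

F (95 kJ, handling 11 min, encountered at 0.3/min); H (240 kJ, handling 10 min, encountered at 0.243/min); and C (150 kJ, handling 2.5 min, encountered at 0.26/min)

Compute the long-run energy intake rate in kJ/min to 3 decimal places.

17.049 kJ/min

R = Σλ_iE_i / (1 + Σλ_ih_i)
Numerator: 0.3×95 + 0.243×240 + 0.26×150 = 125.8
Denominator: 1 + 0.3×11 + 0.243×10 + 0.26×2.5 = 7.38
R = 125.8/7.38 = 17.05 kJ/min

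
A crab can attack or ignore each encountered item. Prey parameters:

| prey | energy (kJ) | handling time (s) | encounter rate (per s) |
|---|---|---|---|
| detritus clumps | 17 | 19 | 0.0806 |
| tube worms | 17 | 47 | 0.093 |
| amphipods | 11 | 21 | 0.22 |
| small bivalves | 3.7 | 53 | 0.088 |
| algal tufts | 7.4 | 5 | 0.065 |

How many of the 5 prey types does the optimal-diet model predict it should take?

2

E/h in descending order: algal tufts 1.48, detritus clumps 0.895, amphipods 0.524, tube worms 0.362, small bivalves 0.0698 kJ/s. The optimal diet is the largest prefix of this list for which every included type satisfies E_i/h_i > R on the types above it.
Rate on top 1: 0.363. detritus clumps: 0.895 > 0.363 → include.
Rate on top 2: 0.6481. amphipods: 0.524 < 0.6481 → exclude; stop.
Optimal diet: algal tufts, detritus clumps — 2 of 5 types.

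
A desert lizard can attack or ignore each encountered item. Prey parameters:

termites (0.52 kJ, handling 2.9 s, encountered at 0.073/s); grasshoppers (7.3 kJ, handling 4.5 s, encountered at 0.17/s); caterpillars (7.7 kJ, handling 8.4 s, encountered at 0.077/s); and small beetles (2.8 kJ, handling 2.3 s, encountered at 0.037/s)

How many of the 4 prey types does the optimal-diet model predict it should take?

3

Rank by E/h (kJ/s): grasshoppers 1.62, small beetles 1.22, caterpillars 0.917, termites 0.179. Include each in turn until the next type's E/h falls below the running intake rate.
Rate on top 1: 0.7031. small beetles: 1.22 > 0.7031 → include.
Rate on top 2: 0.7268. caterpillars: 0.917 > 0.7268 → include.
Rate on top 3: 0.776. termites: 0.179 < 0.776 → exclude; stop.
Optimal diet: grasshoppers, small beetles, caterpillars — 3 of 4 types.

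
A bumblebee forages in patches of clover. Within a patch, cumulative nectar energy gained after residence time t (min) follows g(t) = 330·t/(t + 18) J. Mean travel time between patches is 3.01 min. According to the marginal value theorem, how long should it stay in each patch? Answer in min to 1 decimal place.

Maximise g(t)/(T+t): set derivative to zero → g'(t)(T+t) = g(t).
g'(t) = 330·18/(t + 18)². Setting 330·18/(t+18)² = 330t/[(t+18)(3.01+t)] gives 18(3.01+t) = t(t+18), so t² = 18×3.01 = 54.18.
t* = √54.18 = 7.361 min.

7.4 min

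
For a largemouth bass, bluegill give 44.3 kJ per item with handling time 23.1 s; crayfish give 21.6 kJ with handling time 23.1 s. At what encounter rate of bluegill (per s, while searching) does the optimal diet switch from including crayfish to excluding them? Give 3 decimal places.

0.041 per s

At the threshold, the rate on bluegill alone equals the profitability of crayfish: λ·44.3/(1 + λ·23.1) = 21.6/23.1 = 0.9351.
Rearranging, λ(44.3 − 0.9351×23.1) = 0.9351, so λ = 0.9351/22.7 = 0.04119 per s.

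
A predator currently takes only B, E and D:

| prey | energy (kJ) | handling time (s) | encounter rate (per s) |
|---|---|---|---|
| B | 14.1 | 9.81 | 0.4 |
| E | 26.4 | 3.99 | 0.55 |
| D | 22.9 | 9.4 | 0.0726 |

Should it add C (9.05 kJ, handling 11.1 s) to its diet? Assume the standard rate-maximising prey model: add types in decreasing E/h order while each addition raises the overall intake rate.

No

Current rate: (0.4×14.1 + 0.55×26.4 + 0.0726×22.9)/(1 + 0.4×9.81 + 0.55×3.99 + 0.0726×9.4) = 2.797 kJ/s.
C: E/h = 9.05/11.1 = 0.8153 kJ/s.
0.8153 < 2.797, so adding C would lower the average — exclude it.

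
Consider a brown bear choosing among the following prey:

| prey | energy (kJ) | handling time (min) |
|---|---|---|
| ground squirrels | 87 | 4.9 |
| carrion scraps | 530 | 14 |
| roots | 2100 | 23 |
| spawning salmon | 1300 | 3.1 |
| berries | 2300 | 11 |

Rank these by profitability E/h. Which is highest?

spawning salmon

In descending order of E/h:
spawning salmon: 1300/3.1 = 419 kJ/min
berries: 2300/11 = 209 kJ/min
roots: 2100/23 = 91.3 kJ/min
carrion scraps: 530/14 = 37.9 kJ/min
ground squirrels: 87/4.9 = 17.8 kJ/min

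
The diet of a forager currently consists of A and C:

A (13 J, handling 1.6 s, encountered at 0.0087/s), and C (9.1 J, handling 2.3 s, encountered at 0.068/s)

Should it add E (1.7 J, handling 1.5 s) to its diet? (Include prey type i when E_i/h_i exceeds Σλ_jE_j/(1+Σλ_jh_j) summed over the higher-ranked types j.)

Yes

On A and C alone, R = ΣλE/(1+Σλh) = 0.7319/1.17 = 0.6254 J/s.
E: E/h = 1.7/1.5 = 1.133 J/s.
1.133 > 0.6254, so adding E raises the average — include it.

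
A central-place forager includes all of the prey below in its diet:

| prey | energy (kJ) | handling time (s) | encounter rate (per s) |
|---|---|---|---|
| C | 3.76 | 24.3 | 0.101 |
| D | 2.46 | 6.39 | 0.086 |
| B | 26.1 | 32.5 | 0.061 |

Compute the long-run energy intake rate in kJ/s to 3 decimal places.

0.365 kJ/s

Energy encountered per unit search time: 0.101×3.76 + 0.086×2.46 + 0.061×26.1 = 2.183 kJ/s.
Handling time per unit search time: 0.101×24.3 + 0.086×6.39 + 0.061×32.5 = 4.986.
Rate = 2.183/(1 + 4.986) = 0.3647 kJ/s.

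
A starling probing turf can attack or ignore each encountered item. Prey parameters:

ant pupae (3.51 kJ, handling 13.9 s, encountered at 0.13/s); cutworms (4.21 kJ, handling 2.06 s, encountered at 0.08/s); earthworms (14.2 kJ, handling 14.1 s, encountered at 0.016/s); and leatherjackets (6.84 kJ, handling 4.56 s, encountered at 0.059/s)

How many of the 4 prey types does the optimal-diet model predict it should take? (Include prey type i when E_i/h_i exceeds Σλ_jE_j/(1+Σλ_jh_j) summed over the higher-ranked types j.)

Profitabilities (E/h, kJ/s): cutworms 2.04, leatherjackets 1.5, earthworms 1.01, ant pupae 0.253. Add prey in this order while the next type's profitability exceeds the intake rate on those already taken.
Rate on top 1: 0.2891. leatherjackets: 1.5 > 0.2891 → include.
Rate on top 2: 0.5163. earthworms: 1.01 > 0.5163 → include.
Rate on top 3: 0.5831. ant pupae: 0.253 < 0.5831 → exclude; stop.
Optimal diet: cutworms, leatherjackets, earthworms — 3 of 4 types.

3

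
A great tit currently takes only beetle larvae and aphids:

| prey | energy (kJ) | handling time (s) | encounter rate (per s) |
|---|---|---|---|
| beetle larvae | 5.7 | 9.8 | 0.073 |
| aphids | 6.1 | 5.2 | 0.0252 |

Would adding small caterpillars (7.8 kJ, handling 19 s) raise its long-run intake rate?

Intake rate on the current diet: R = (0.073×5.7 + 0.0252×6.1) / (1 + 0.073×9.8 + 0.0252×5.2) = 0.5698/1.846 = 0.3086 kJ/s.
small caterpillars: E/h = 7.8/19 = 0.4105 kJ/s.
Since 0.4105 > R, including small caterpillars increases the long-run rate.

Yes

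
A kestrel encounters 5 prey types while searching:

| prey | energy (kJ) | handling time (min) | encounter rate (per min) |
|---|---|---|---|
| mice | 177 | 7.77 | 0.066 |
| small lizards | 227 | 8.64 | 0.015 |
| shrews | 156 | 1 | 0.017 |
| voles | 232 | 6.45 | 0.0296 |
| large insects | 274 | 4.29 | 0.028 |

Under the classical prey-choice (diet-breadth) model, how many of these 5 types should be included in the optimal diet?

E/h in descending order: shrews 156, large insects 63.9, voles 36, small lizards 26.3, mice 22.8 kJ/min. The optimal diet is the largest prefix of this list for which every included type satisfies E_i/h_i > R on the types above it.
Rate on top 1: 2.608. large insects: 63.9 > 2.608 → include.
Rate on top 2: 9.079. voles: 36 > 9.079 → include.
Rate on top 3: 12.94. small lizards: 26.3 > 12.94 → include.
Rate on top 4: 14.13. mice: 22.8 > 14.13 → include.
Optimal diet: shrews, large insects, voles, small lizards, mice — 5 of 5 types.

5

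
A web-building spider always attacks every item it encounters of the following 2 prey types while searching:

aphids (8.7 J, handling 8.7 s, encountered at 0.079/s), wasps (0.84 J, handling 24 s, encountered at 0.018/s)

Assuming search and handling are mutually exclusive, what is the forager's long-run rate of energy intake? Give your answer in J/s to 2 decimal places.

0.33 J/s

R = (0.079×8.7 + 0.018×0.84) / (1 + 0.079×8.7 + 0.018×24) = 0.7024/2.119 = 0.3314 J/s.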